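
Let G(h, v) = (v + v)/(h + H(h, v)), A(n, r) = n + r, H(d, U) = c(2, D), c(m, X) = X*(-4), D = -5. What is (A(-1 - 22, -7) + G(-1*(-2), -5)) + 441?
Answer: 4516/11 ≈ 410.55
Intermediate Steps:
c(m, X) = -4*X
H(d, U) = 20 (H(d, U) = -4*(-5) = 20)
G(h, v) = 2*v/(20 + h) (G(h, v) = (v + v)/(h + 20) = (2*v)/(20 + h) = 2*v/(20 + h))
(A(-1 - 22, -7) + G(-1*(-2), -5)) + 441 = (((-1 - 22) - 7) + 2*(-5)/(20 - 1*(-2))) + 441 = ((-23 - 7) + 2*(-5)/(20 + 2)) + 441 = (-30 + 2*(-5)/22) + 441 = (-30 + 2*(-5)*(1/22)) + 441 = (-30 - 5/11) + 441 = -335/11 + 441 = 4516/11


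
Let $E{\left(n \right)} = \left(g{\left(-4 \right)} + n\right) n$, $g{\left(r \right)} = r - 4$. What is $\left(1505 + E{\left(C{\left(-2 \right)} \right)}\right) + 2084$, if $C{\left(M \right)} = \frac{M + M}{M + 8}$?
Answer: $\frac{32353}{9} \approx 3594.8$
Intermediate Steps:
$g{\left(r \right)} = -4 + r$ ($g{\left(r \right)} = r - 4 = -4 + r$)
$C{\left(M \right)} = \frac{2 M}{8 + M}$
$E{\left(n \right)} = n \left(-8 + n\right)$ ($E{\left(n \right)} = \left(\left(-4 - 4\right) + n\right) n = \left(-8 + n\right) n = n \left(-8 + n\right)$)
$\left(1505 + E{\left(C{\left(-2 \right)} \right)}\right) + 2084 = \left(1505 + 2 \left(-2\right) \frac{1}{8 - 2} \left(-8 + 2 \left(-2\right) \frac{1}{8 - 2}\right)\right) + 2084 = \left(1505 + 2 \left(-2\right) \frac{1}{6} \left(-8 + 2 \left(-2\right) \frac{1}{6}\right)\right) + 2084 = \left(1505 - \frac{2 \left(-8 - \frac{2}{3}\right)}{3}\right) + 2084 = \left(1505 - - \frac{52}{9}\right) + 2084 = \left(1505 + \frac{52}{9}\right) + 2084 = \frac{13597}{9} + 2084 = \frac{32353}{9}$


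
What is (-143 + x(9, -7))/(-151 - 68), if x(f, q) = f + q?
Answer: 47/73 ≈ 0.64384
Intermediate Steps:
(-143 + x(9, -7))/(-151 - 68) = (-143 + (9 - 7))/(-151 - 68) = (-143 + 2)/(-219) = -141*(-1/219) = 47/73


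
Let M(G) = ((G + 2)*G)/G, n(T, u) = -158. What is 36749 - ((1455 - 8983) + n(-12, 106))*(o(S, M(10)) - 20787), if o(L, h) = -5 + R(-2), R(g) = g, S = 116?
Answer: -159785935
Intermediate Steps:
M(G) = 2 + G (M(G) = ((2 + G)*G)/G = (G*(2 + G))/G = 2 + G)
o(L, h) = -7 (o(L, h) = -5 - 2 = -7)
36749 - ((1455 - 8983) + n(-12, 106))*(o(S, M(10)) - 20787) = 36749 - ((1455 - 8983) - 158)*(-7 - 20787) = 36749 - (-7528 - 158)*(-20794) = 36749 - (-7686)*(-20794) = 36749 - 1*159822684 = 36749 - 159822684 = -159785935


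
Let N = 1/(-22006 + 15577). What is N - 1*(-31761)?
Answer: 204191468/6429 ≈ 31761.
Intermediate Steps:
N = -1/6429 (N = 1/(-6429) = -1/6429 ≈ -0.00015555)
N - 1*(-31761) = -1/6429 - 1*(-31761) = -1/6429 + 31761 = 204191468/6429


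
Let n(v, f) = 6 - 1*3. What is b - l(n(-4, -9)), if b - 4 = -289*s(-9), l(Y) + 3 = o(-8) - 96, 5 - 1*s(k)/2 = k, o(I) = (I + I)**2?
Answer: -8245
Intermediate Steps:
o(I) = 4*I**2 (o(I) = (2*I)**2 = 4*I**2)
s(k) = 10 - 2*k
n(v, f) = 3 (n(v, f) = 6 - 3 = 3)
l(Y) = 157 (l(Y) = -3 + (4*(-8)**2 - 96) = -3 + (4*64 - 96) = -3 + (256 - 96) = -3 + 160 = 157)
b = -8088 (b = 4 - 289*(10 - 2*(-9)) = 4 - 289*(10 + 18) = 4 - 289*28 = 4 - 8092 = -8088)
b - l(n(-4, -9)) = -8088 - 1*157 = -8088 - 157 = -8245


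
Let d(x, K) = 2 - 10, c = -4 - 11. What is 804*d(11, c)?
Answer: -6432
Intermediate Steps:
c = -15
d(x, K) = -8
804*d(11, c) = 804*(-8) = -6432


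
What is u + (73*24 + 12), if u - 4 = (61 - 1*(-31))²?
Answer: 10232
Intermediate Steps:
u = 8468 (u = 4 + (61 - 1*(-31))² = 4 + (61 + 31)² = 4 + 92² = 4 + 8464 = 8468)
u + (73*24 + 12) = 8468 + (73*24 + 12) = 8468 + (1752 + 12) = 8468 + 1764 = 10232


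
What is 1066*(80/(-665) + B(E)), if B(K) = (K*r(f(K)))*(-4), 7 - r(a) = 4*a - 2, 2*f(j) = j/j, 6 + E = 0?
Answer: 23801648/133 ≈ 1.7896e+5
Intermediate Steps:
E = -6 (E = -6 + 0 = -6)
f(j) = ½ (f(j) = (j/j)/2 = (½)*1 = ½)
r(a) = 9 - 4*a (r(a) = 7 - (4*a - 2) = 7 - (-2 + 4*a) = 7 + (2 - 4*a) = 9 - 4*a)
B(K) = -28*K (B(K) = (K*(9 - 4*½))*(-4) = (K*(9 - 2))*(-4) = (K*7)*(-4) = (7*K)*(-4) = -28*K)
1066*(80/(-665) + B(E)) = 1066*(80/(-665) - 28*(-6)) = 1066*(80*(-1/665) + 168) = 1066*(-16/133 + 168) = 1066*(22328/133) = 23801648/133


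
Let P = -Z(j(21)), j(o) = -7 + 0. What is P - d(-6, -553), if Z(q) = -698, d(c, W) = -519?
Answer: 1217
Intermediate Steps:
j(o) = -7
P = 698 (P = -1*(-698) = 698)
P - d(-6, -553) = 698 - 1*(-519) = 698 + 519 = 1217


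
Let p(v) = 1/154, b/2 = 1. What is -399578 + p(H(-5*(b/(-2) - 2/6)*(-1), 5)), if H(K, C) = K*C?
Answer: -61535011/154 ≈ -3.9958e+5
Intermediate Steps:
b = 2 (b = 2*1 = 2)
H(K, C) = C*K
p(v) = 1/154
-399578 + p(H(-5*(b/(-2) - 2/6)*(-1), 5)) = -399578 + 1/154 = -61535011/154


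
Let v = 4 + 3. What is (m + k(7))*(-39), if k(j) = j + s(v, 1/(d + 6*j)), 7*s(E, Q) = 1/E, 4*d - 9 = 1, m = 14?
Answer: -40170/49 ≈ -819.80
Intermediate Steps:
d = 5/2 (d = 9/4 + (1/4)*1 = 9/4 + 1/4 = 5/2 ≈ 2.5000)
v = 7
s(E, Q) = 1/(7*E)
k(j) = 1/49 + j (k(j) = j + (1/7)/7 = j + (1/7)*(1/7) = j + 1/49 = 1/49 + j)
(m + k(7))*(-39) = (14 + (1/49 + 7))*(-39) = (14 + 344/49)*(-39) = (1030/49)*(-39) = -40170/49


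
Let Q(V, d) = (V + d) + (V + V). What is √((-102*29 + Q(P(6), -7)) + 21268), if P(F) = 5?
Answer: √18318 ≈ 135.34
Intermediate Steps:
Q(V, d) = d + 3*V (Q(V, d) = (V + d) + 2*V = d + 3*V)
√((-102*29 + Q(P(6), -7)) + 21268) = √((-102*29 + (-7 + 3*5)) + 21268) = √((-2958 + (-7 + 15)) + 21268) = √((-2958 + 8) + 21268) = √(-2950 + 21268) = √18318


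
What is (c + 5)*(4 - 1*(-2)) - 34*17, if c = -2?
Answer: -560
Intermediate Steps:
(c + 5)*(4 - 1*(-2)) - 34*17 = (-2 + 5)*(4 - 1*(-2)) - 34*17 = 3*(4 + 2) - 578 = 3*6 - 578 = 18 - 578 = -560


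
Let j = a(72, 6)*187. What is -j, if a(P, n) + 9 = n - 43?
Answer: 8602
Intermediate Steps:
a(P, n) = -52 + n (a(P, n) = -9 + (n - 43) = -9 + (-43 + n) = -52 + n)
j = -8602 (j = (-52 + 6)*187 = -46*187 = -8602)
-j = -1*(-8602) = 8602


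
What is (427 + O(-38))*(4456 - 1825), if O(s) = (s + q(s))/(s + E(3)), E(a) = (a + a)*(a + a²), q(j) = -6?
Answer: 19040547/17 ≈ 1.1200e+6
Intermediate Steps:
E(a) = 2*a*(a + a²) (E(a) = (2*a)*(a + a²) = 2*a*(a + a²))
O(s) = (-6 + s)/(72 + s) (O(s) = (s - 6)/(s + 2*3²*(1 + 3)) = (-6 + s)/(s + 2*9*4) = (-6 + s)/(s + 72) = (-6 + s)/(72 + s))
(427 + O(-38))*(4456 - 1825) = (427 + (-6 - 38)/(72 - 38))*(4456 - 1825) = (427 - 44/34)*2631 = (427 + (1/34)*(-44))*2631 = (427 - 22/17)*2631 = (7237/17)*2631 = 19040547/17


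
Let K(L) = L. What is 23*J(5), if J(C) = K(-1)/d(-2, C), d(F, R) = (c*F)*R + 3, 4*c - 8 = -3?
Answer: 46/19 ≈ 2.4211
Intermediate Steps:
c = 5/4 (c = 2 + (¼)*(-3) = 2 - ¾ = 5/4 ≈ 1.2500)
d(F, R) = 3 + 5*F*R/4 (d(F, R) = (5*F/4)*R + 3 = 5*F*R/4 + 3 = 3 + 5*F*R/4)
J(C) = -1/(3 - 5*C/2) (J(C) = -1/(3 + (5/4)*(-2)*C) = -1/(3 - 5*C/2))
23*J(5) = 23*(2/(-6 + 5*5)) = 23*(2/(-6 + 25)) = 23*(2/19) = 46/19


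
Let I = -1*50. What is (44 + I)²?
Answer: 36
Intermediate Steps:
I = -50
(44 + I)² = (44 - 50)² = (-6)² = 36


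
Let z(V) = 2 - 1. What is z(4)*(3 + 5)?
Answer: 8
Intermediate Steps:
z(V) = 1
z(4)*(3 + 5) = 1*(3 + 5) = 1*8 = 8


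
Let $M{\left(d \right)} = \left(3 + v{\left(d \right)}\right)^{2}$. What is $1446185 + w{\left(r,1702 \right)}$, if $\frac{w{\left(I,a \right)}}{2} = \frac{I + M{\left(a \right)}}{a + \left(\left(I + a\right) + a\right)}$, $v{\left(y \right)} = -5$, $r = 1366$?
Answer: $\frac{2339928015}{1618} \approx 1.4462 \cdot 10^{6}$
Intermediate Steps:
$M{\left(d \right)} = 4$ ($M{\left(d \right)} = \left(3 - 5\right)^{2} = \left(-2\right)^{2} = 4$)
$w{\left(I,a \right)} = \frac{2 \left(4 + I\right)}{I + 3 a}$ ($w{\left(I,a \right)} = 2 \frac{I + 4}{a + \left(\left(I + a\right) + a\right)} = 2 \frac{4 + I}{a + \left(I + 2 a\right)} = 2 \frac{4 + I}{I + 3 a} = \frac{2 \left(4 + I\right)}{I + 3 a}$)
$1446185 + w{\left(r,1702 \right)} = 1446185 + \frac{2 \left(4 + 1366\right)}{1366 + 3 \cdot 1702} = 1446185 + 2 \frac{1}{1366 + 5106} \cdot 1370 = 1446185 + 2 \cdot \frac{1}{6472} \cdot 1370 = 1446185 + \frac{685}{1618} = \frac{2339928015}{1618}$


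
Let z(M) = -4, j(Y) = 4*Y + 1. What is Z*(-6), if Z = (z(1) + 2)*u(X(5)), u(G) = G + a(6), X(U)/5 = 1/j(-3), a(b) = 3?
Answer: 336/11 ≈ 30.545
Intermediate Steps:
j(Y) = 1 + 4*Y
X(U) = -5/11 (X(U) = 5/(1 + 4*(-3)) = 5/(1 - 12) = 5/(-11) = 5*(-1/11) = -5/11)
u(G) = 3 + G (u(G) = G + 3 = 3 + G)
Z = -56/11 (Z = (-4 + 2)*(3 - 5/11) = -2*28/11 = -56/11 ≈ -5.0909)
Z*(-6) = -56/11*(-6) = 336/11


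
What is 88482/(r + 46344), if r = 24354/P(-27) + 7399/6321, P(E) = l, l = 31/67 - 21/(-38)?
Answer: 2682331830/2132106721 ≈ 1.2581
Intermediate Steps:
l = 2585/2546 (l = 31*(1/67) - 21*(-1/38) = 31/67 + 21/38 = 2585/2546 ≈ 1.0153)
P(E) = 2585/2546
r = 727188361/30315 (r = 24354/(2585/2546) + 7399/6321 = 24354*(2546/2585) + 7399*(1/6321) = 5636844/235 + 151/129 = 727188361/30315 ≈ 23988.)
88482/(r + 46344) = 88482/(727188361/30315 + 46344) = 88482/(2132106721/30315) = 88482*(30315/2132106721) = 2682331830/2132106721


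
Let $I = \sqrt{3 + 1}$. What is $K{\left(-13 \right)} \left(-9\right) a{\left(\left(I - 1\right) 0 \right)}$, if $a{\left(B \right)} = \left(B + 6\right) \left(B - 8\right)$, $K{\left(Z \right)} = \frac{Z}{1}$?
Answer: $-5616$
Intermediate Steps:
$I = 2$ ($I = \sqrt{4} = 2$)
$K{\left(Z \right)} = Z$ ($K{\left(Z \right)} = Z 1 = Z$)
$a{\left(B \right)} = \left(-8 + B\right) \left(6 + B\right)$ ($a{\left(B \right)} = \left(6 + B\right) \left(-8 + B\right) = \left(-8 + B\right) \left(6 + B\right)$)
$K{\left(-13 \right)} \left(-9\right) a{\left(\left(I - 1\right) 0 \right)} = \left(-13\right) \left(-9\right) \left(-48 + \left(\left(2 - 1\right) 0\right)^{2} - 2 \left(2 - 1\right) 0\right) = 117 \left(-48 + \left(1 \cdot 0\right)^{2} - 2 \cdot 1 \cdot 0\right) = 117 \left(-48 + 0^{2} - 0\right) = 117 \left(-48 + 0 + 0\right) = 117 \left(-48\right) = -5616$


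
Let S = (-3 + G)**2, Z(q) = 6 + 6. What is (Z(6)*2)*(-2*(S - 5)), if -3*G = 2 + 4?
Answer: -960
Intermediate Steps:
Z(q) = 12
G = -2 (G = -(2 + 4)/3 = -1/3*6 = -2)
S = 25 (S = (-3 - 2)**2 = (-5)**2 = 25)
(Z(6)*2)*(-2*(S - 5)) = (12*2)*(-2*(25 - 5)) = 24*(-2*20) = 24*(-40) = -960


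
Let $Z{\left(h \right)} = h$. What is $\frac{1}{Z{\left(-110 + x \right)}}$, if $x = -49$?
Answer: $- \frac{1}{159} \approx -0.0062893$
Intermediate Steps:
$\frac{1}{Z{\left(-110 + x \right)}} = \frac{1}{-110 - 49} = \frac{1}{-159} = - \frac{1}{159}$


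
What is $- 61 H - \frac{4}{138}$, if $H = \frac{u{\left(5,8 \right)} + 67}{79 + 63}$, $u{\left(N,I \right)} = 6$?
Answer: $- \frac{307541}{9798} \approx -31.388$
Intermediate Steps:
$H = \frac{73}{142}$ ($H = \frac{6 + 67}{79 + 63} = \frac{73}{142} \approx 0.51408$)
$- 61 H - \frac{4}{138} = \left(-61\right) \frac{73}{142} - \frac{4}{138} = - \frac{4453}{142} - \frac{2}{69} = - \frac{307541}{9798}$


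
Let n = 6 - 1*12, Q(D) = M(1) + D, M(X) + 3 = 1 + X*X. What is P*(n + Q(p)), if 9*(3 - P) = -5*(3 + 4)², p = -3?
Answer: -2720/9 ≈ -302.22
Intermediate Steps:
M(X) = -2 + X² (M(X) = -3 + (1 + X*X) = -3 + (1 + X²) = -2 + X²)
Q(D) = -1 + D (Q(D) = (-2 + 1²) + D = (-2 + 1) + D = -1 + D)
n = -6 (n = 6 - 12 = -6)
P = 272/9 (P = 3 - (-5)*(3 + 4)²/9 = 3 - (-5)*7²/9 = 3 - (-5)*49/9 = 3 - ⅑*(-245) = 3 + 245/9 = 272/9 ≈ 30.222)
P*(n + Q(p)) = 272*(-6 + (-1 - 3))/9 = 272*(-6 - 4)/9 = (272/9)*(-10) = -2720/9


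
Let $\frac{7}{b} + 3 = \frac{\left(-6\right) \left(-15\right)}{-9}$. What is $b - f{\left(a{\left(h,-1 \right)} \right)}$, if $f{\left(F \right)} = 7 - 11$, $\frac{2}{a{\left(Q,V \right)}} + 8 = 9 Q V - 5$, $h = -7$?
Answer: $\frac{45}{13} \approx 3.4615$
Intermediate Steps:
$a{\left(Q,V \right)} = \frac{2}{-13 + 9 Q V}$ ($a{\left(Q,V \right)} = \frac{2}{-8 + \left(9 Q V - 5\right)} = \frac{2}{-8 + \left(-5 + 9 Q V\right)} = \frac{2}{-13 + 9 Q V}$)
$f{\left(F \right)} = -4$ ($f{\left(F \right)} = 7 - 11 = -4$)
$b = - \frac{7}{13}$ ($b = \frac{7}{-3 + \frac{\left(-6\right) \left(-15\right)}{-9}} = \frac{7}{-3 + 90 \left(- \frac{1}{9}\right)} = \frac{7}{-3 - 10} = \frac{7}{-13} = 7 \left(- \frac{1}{13}\right) = - \frac{7}{13} \approx -0.53846$)
$b - f{\left(a{\left(h,-1 \right)} \right)} = - \frac{7}{13} - -4 = - \frac{7}{13} + 4 = \frac{45}{13}$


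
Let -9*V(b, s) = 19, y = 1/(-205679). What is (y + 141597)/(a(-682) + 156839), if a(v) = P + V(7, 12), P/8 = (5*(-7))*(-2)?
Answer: 131055882129/145679556194 ≈ 0.89962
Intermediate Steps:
y = -1/205679 ≈ -4.8619e-6
V(b, s) = -19/9 (V(b, s) = -1/9*19 = -19/9)
P = 560 (P = 8*((5*(-7))*(-2)) = 8*(-35*(-2)) = 8*70 = 560)
a(v) = 5021/9 (a(v) = 560 - 19/9 = 5021/9)
(y + 141597)/(a(-682) + 156839) = (-1/205679 + 141597)/(5021/9 + 156839) = 29123529362/(205679*(1416572/9)) = (29123529362/205679)*(9/1416572) = 131055882129/145679556194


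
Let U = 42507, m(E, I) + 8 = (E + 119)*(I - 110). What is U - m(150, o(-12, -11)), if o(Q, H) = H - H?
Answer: 72105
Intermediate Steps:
o(Q, H) = 0
m(E, I) = -8 + (-110 + I)*(119 + E) (m(E, I) = -8 + (E + 119)*(I - 110) = -8 + (119 + E)*(-110 + I) = -8 + (-110 + I)*(119 + E))
U - m(150, o(-12, -11)) = 42507 - (-13098 - 110*150 + 119*0 + 150*0) = 42507 - (-13098 - 16500 + 0 + 0) = 42507 - 1*(-29598) = 42507 + 29598 = 72105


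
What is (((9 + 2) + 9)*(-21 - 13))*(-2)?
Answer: 1360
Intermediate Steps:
(((9 + 2) + 9)*(-21 - 13))*(-2) = ((11 + 9)*(-34))*(-2) = (20*(-34))*(-2) = -680*(-2) = 1360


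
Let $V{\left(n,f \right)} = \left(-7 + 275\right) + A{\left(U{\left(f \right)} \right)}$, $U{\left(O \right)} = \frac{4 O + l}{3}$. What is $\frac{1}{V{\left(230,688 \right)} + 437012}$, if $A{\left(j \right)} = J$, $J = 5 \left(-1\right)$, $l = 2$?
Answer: $\frac{1}{437275} \approx 2.2869 \cdot 10^{-6}$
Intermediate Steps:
$U{\left(O \right)} = \frac{2}{3} + \frac{4 O}{3}$ ($U{\left(O \right)} = \frac{4 O + 2}{3} = \left(2 + 4 O\right) \frac{1}{3} = \frac{2}{3} + \frac{4 O}{3}$)
$J = -5$
$A{\left(j \right)} = -5$
$V{\left(n,f \right)} = 263$ ($V{\left(n,f \right)} = \left(-7 + 275\right) - 5 = 268 - 5 = 263$)
$\frac{1}{V{\left(230,688 \right)} + 437012} = \frac{1}{263 + 437012} = \frac{1}{437275}$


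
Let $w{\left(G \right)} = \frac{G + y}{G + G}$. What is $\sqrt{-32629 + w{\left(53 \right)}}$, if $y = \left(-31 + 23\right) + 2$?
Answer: $\frac{i \sqrt{366614462}}{106} \approx 180.63 i$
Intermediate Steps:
$y = -6$ ($y = -8 + 2 = -6$)
$w{\left(G \right)} = \frac{-6 + G}{2 G}$ ($w{\left(G \right)} = \frac{G - 6}{G + G} = \frac{-6 + G}{2 G}$)
$\sqrt{-32629 + w{\left(53 \right)}} = \sqrt{-32629 + \frac{-6 + 53}{2 \cdot 53}} = \sqrt{-32629 + \frac{1}{2} \cdot \frac{1}{53} \cdot 47} = \sqrt{-32629 + \frac{47}{106}} = \sqrt{- \frac{3458627}{106}} = \frac{i \sqrt{366614462}}{106}$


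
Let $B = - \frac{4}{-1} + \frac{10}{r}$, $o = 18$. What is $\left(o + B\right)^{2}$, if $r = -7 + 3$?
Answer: $\frac{1521}{4} \approx 380.25$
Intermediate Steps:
$r = -4$
$B = \frac{3}{2}$ ($B = - \frac{4}{-1} + \frac{10}{-4} = \left(-4\right) \left(-1\right) + 10 \left(- \frac{1}{4}\right) = 4 - \frac{5}{2} = \frac{3}{2} \approx 1.5$)
$\left(o + B\right)^{2} = \left(18 + \frac{3}{2}\right)^{2} = \left(\frac{39}{2}\right)^{2} = \frac{1521}{4}$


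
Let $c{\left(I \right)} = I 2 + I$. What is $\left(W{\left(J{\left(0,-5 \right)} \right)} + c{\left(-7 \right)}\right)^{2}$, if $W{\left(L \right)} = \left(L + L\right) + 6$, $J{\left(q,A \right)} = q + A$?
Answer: $625$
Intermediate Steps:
$J{\left(q,A \right)} = A + q$
$W{\left(L \right)} = 6 + 2 L$ ($W{\left(L \right)} = 2 L + 6 = 6 + 2 L$)
$c{\left(I \right)} = 3 I$ ($c{\left(I \right)} = 2 I + I = 3 I$)
$\left(W{\left(J{\left(0,-5 \right)} \right)} + c{\left(-7 \right)}\right)^{2} = \left(\left(6 + 2 \left(-5 + 0\right)\right) + 3 \left(-7\right)\right)^{2} = \left(\left(6 + 2 \left(-5\right)\right) - 21\right)^{2} = \left(\left(6 - 10\right) - 21\right)^{2} = \left(-4 - 21\right)^{2} = \left(-25\right)^{2} = 625$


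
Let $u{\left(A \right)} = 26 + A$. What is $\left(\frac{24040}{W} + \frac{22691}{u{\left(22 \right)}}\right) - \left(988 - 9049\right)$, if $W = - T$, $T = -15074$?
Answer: $\frac{3087875363}{361776} \approx 8535.3$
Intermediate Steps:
$W = 15074$ ($W = \left(-1\right) \left(-15074\right) = 15074$)
$\left(\frac{24040}{W} + \frac{22691}{u{\left(22 \right)}}\right) - \left(988 - 9049\right) = \left(\frac{24040}{15074} + \frac{22691}{26 + 22}\right) - \left(988 - 9049\right) = \left(24040 \cdot \frac{1}{15074} + \frac{22691}{48}\right) - -8061 = \left(\frac{12020}{7537} + 22691 \cdot \frac{1}{48}\right) + 8061 = \left(\frac{12020}{7537} + \frac{22691}{48}\right) + 8061 = \frac{171599027}{361776} + 8061 = \frac{3087875363}{361776}$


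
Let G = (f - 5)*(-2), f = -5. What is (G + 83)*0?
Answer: 0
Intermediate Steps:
G = 20 (G = (-5 - 5)*(-2) = -10*(-2) = 20)
(G + 83)*0 = (20 + 83)*0 = 103*0 = 0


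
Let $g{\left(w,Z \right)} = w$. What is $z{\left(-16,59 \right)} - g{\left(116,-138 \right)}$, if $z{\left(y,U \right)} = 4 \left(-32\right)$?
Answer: $-244$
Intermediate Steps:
$z{\left(y,U \right)} = -128$
$z{\left(-16,59 \right)} - g{\left(116,-138 \right)} = -128 - 116 = -244$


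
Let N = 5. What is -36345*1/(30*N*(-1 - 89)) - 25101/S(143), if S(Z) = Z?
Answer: -22244411/128700 ≈ -172.84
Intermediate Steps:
-36345*1/(30*N*(-1 - 89)) - 25101/S(143) = -36345*1/(150*(-1 - 89)) - 25101/143 = -36345/((-2700*5)) - 25101*1/143 = -36345/((-90*150)) - 25101/143 = -36345/(-13500) - 25101/143 = -36345*(-1/13500) - 25101/143 = 2423/900 - 25101/143 = -22244411/128700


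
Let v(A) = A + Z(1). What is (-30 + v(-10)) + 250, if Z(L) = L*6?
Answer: 216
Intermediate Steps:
Z(L) = 6*L
v(A) = 6 + A (v(A) = A + 6*1 = A + 6 = 6 + A)
(-30 + v(-10)) + 250 = (-30 + (6 - 10)) + 250 = (-30 - 4) + 250 = -34 + 250 = 216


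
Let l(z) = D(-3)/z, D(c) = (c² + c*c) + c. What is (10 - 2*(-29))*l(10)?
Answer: 102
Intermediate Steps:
D(c) = c + 2*c² (D(c) = (c² + c²) + c = 2*c² + c = c + 2*c²)
l(z) = 15/z (l(z) = (-3*(1 + 2*(-3)))/z = (-3*(1 - 6))/z = (-3*(-5))/z = 15/z)
(10 - 2*(-29))*l(10) = (10 - 2*(-29))*(15/10) = (10 + 58)*(15*(⅒)) = 68*(3/2) = 102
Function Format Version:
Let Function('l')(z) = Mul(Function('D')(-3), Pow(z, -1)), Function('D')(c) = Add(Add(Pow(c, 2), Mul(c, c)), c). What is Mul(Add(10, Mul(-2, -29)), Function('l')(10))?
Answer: 102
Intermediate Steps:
Function('D')(c) = Add(c, Mul(2, Pow(c, 2))) (Function('D')(c) = Add(Add(Pow(c, 2), Pow(c, 2)), c) = Add(Mul(2, Pow(c, 2)), c) = Add(c, Mul(2, Pow(c, 2))))
Function('l')(z) = Mul(15, Pow(z, -1)) (Function('l')(z) = Mul(Mul(-3, Add(1, Mul(2, -3))), Pow(z, -1)) = Mul(Mul(-3, Add(1, -6)), Pow(z, -1)) = Mul(Mul(-3, -5), Pow(z, -1)) = Mul(15, Pow(z, -1)))
Mul(Add(10, Mul(-2, -29)), Function('l')(10)) = Mul(Add(10, Mul(-2, -29)), Mul(15, Pow(10, -1))) = Mul(Add(10, 58), Mul(15, Rational(1, 10))) = Mul(68, Rational(3, 2)) = 102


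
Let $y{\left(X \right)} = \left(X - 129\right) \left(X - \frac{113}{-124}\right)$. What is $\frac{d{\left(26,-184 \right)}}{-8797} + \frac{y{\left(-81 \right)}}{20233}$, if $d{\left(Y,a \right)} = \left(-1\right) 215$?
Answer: $\frac{9442821625}{11035361462} \approx 0.85569$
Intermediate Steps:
$d{\left(Y,a \right)} = -215$
$y{\left(X \right)} = \left(-129 + X\right) \left(\frac{113}{124} + X\right)$ ($y{\left(X \right)} = \left(-129 + X\right) \left(X - - \frac{113}{124}\right) = \left(-129 + X\right) \left(X + \frac{113}{124}\right) = \left(-129 + X\right) \left(\frac{113}{124} + X\right)$)
$\frac{d{\left(26,-184 \right)}}{-8797} + \frac{y{\left(-81 \right)}}{20233} = - \frac{215}{-8797} + \frac{- \frac{14577}{124} + \left(-81\right)^{2} - - \frac{1286523}{124}}{20233} = \left(-215\right) \left(- \frac{1}{8797}\right) + \left(- \frac{14577}{124} + 6561 + \frac{1286523}{124}\right) \frac{1}{20233} = \frac{215}{8797} + \frac{1042755}{62} \cdot \frac{1}{20233} = \frac{215}{8797} + \frac{1042755}{1254446} = \frac{9442821625}{11035361462}$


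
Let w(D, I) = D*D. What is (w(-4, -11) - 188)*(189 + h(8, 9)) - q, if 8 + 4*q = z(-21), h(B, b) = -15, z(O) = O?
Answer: -119683/4 ≈ -29921.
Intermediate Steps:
w(D, I) = D²
q = -29/4 (q = -2 + (¼)*(-21) = -2 - 21/4 = -29/4 ≈ -7.2500)
(w(-4, -11) - 188)*(189 + h(8, 9)) - q = ((-4)² - 188)*(189 - 15) - 1*(-29/4) = (16 - 188)*174 + 29/4 = -172*174 + 29/4 = -29928 + 29/4 = -119683/4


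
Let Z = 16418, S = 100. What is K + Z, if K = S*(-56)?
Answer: 10818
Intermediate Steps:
K = -5600 (K = 100*(-56) = -5600)
K + Z = -5600 + 16418 = 10818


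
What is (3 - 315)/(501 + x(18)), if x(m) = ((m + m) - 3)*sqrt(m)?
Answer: -17368/25711 + 3432*sqrt(2)/25711 ≈ -0.48673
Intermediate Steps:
x(m) = sqrt(m)*(-3 + 2*m) (x(m) = (2*m - 3)*sqrt(m) = (-3 + 2*m)*sqrt(m) = sqrt(m)*(-3 + 2*m))
(3 - 315)/(501 + x(18)) = (3 - 315)/(501 + sqrt(18)*(-3 + 2*18)) = -312/(501 + (3*sqrt(2))*(-3 + 36)) = -312/(501 + (3*sqrt(2))*33) = -312/(501 + 99*sqrt(2))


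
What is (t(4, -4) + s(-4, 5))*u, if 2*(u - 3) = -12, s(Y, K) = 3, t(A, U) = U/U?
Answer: -12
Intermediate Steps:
t(A, U) = 1
u = -3 (u = 3 + (½)*(-12) = 3 - 6 = -3)
(t(4, -4) + s(-4, 5))*u = (1 + 3)*(-3) = 4*(-3) = -12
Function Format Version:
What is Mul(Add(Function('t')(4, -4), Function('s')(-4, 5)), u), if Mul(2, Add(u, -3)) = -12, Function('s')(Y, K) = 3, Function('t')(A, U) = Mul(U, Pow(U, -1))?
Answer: -12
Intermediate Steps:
Function('t')(A, U) = 1
u = -3 (u = Add(3, Mul(Rational(1, 2), -12)) = Add(3, -6) = -3)
Mul(Add(Function('t')(4, -4), Function('s')(-4, 5)), u) = Mul(Add(1, 3), -3) = Mul(4, -3) = -12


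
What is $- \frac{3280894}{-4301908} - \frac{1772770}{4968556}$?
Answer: $\frac{542188257744}{1335891925303} \approx 0.40586$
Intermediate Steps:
$- \frac{3280894}{-4301908} - \frac{1772770}{4968556} = \left(-3280894\right) \left(- \frac{1}{4301908}\right) - \frac{886385}{2484278} = \frac{1640447}{2150954} - \frac{886385}{2484278} = \frac{542188257744}{1335891925303}$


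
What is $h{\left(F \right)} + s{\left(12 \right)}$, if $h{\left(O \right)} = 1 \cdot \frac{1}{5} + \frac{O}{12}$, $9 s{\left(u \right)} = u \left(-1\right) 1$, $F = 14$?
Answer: $\frac{1}{30} \approx 0.033333$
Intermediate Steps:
$s{\left(u \right)} = - \frac{u}{9}$ ($s{\left(u \right)} = \frac{u \left(-1\right) 1}{9} = \frac{- u 1}{9} = \frac{\left(-1\right) u}{9} = - \frac{u}{9}$)
$h{\left(O \right)} = \frac{1}{5} + \frac{O}{12}$ ($h{\left(O \right)} = 1 \cdot \frac{1}{5} + O \frac{1}{12} = \frac{1}{5} + \frac{O}{12}$)
$h{\left(F \right)} + s{\left(12 \right)} = \left(\frac{1}{5} + \frac{1}{12} \cdot 14\right) - \frac{4}{3} = \left(\frac{1}{5} + \frac{7}{6}\right) - \frac{4}{3} = \frac{41}{30} - \frac{4}{3} = \frac{1}{30}$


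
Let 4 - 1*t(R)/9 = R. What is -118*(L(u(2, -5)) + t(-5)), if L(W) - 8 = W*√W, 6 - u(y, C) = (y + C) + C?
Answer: -10502 - 1652*√14 ≈ -16683.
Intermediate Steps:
t(R) = 36 - 9*R
u(y, C) = 6 - y - 2*C (u(y, C) = 6 - ((y + C) + C) = 6 - ((C + y) + C) = 6 - (y + 2*C) = 6 + (-y - 2*C) = 6 - y - 2*C)
L(W) = 8 + W^(3/2) (L(W) = 8 + W*√W = 8 + W^(3/2))
-118*(L(u(2, -5)) + t(-5)) = -118*((8 + (6 - 1*2 - 2*(-5))^(3/2)) + (36 - 9*(-5))) = -118*((8 + (6 - 2 + 10)^(3/2)) + (36 + 45)) = -118*((8 + 14^(3/2)) + 81) = -118*((8 + 14*√14) + 81) = -118*(89 + 14*√14) = -10502 - 1652*√14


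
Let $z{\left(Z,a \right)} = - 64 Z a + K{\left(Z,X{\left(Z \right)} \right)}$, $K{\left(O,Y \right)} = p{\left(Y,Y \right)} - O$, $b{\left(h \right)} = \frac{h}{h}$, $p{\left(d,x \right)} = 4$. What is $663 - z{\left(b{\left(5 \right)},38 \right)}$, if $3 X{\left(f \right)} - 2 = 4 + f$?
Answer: $3092$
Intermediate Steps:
$X{\left(f \right)} = 2 + \frac{f}{3}$ ($X{\left(f \right)} = \frac{2}{3} + \frac{4 + f}{3} = \frac{2}{3} + \left(\frac{4}{3} + \frac{f}{3}\right) = 2 + \frac{f}{3}$)
$b{\left(h \right)} = 1$
$K{\left(O,Y \right)} = 4 - O$
$z{\left(Z,a \right)} = 4 - Z - 64 Z a$ ($z{\left(Z,a \right)} = - 64 Z a - \left(-4 + Z\right) = 4 - Z - 64 Z a$)
$663 - z{\left(b{\left(5 \right)},38 \right)} = 663 - \left(4 - 1 - 64 \cdot 38\right) = 663 - \left(4 - 1 - 2432\right) = 663 - -2429 = 663 + 2429 = 3092$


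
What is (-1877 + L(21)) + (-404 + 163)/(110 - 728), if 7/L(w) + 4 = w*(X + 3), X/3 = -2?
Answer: -77707241/41406 ≈ -1876.7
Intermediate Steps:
X = -6 (X = 3*(-2) = -6)
L(w) = 7/(-4 - 3*w) (L(w) = 7/(-4 + w*(-6 + 3)) = 7/(-4 + w*(-3)) = 7/(-4 - 3*w))
(-1877 + L(21)) + (-404 + 163)/(110 - 728) = (-1877 - 7/(4 + 3*21)) + (-404 + 163)/(110 - 728) = (-1877 - 7/(4 + 63)) - 241/(-618) = (-1877 - 7/67) - 241*(-1/618) = (-1877 - 7*1/67) + 241/618 = (-1877 - 7/67) + 241/618 = -125766/67 + 241/618 = -77707241/41406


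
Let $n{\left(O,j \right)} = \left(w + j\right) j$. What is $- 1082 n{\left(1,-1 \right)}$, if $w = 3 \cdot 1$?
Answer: $2164$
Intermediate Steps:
$w = 3$
$n{\left(O,j \right)} = j \left(3 + j\right)$ ($n{\left(O,j \right)} = \left(3 + j\right) j = j \left(3 + j\right)$)
$- 1082 n{\left(1,-1 \right)} = - 1082 \left(- (3 - 1)\right) = - 1082 \left(\left(-1\right) 2\right) = \left(-1082\right) \left(-2\right) = 2164$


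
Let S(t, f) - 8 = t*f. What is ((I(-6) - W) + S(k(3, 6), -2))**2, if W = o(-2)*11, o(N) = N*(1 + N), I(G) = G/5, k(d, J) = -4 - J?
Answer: 576/25 ≈ 23.040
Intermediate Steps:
I(G) = G/5 (I(G) = G*(1/5) = G/5)
S(t, f) = 8 + f*t (S(t, f) = 8 + t*f = 8 + f*t)
W = 22 (W = -2*(1 - 2)*11 = -2*(-1)*11 = 2*11 = 22)
((I(-6) - W) + S(k(3, 6), -2))**2 = (((1/5)*(-6) - 1*22) + (8 - 2*(-4 - 1*6)))**2 = ((-6/5 - 22) + (8 - 2*(-4 - 6)))**2 = (-116/5 + (8 - 2*(-10)))**2 = (-116/5 + (8 + 20))**2 = (-116/5 + 28)**2 = (24/5)**2 = 576/25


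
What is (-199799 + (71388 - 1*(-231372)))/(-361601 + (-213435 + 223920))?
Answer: -102961/351116 ≈ -0.29324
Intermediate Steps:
(-199799 + (71388 - 1*(-231372)))/(-361601 + (-213435 + 223920)) = (-199799 + (71388 + 231372))/(-361601 + 10485) = (-199799 + 302760)/(-351116) = 102961*(-1/351116) = -102961/351116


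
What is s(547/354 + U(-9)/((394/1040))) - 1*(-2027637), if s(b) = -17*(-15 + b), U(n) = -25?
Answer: 141497534393/69738 ≈ 2.0290e+6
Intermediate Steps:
s(b) = 255 - 17*b
s(547/354 + U(-9)/((394/1040))) - 1*(-2027637) = (255 - 17*(547/354 - 25/(394/1040))) - 1*(-2027637) = (255 - 17*(547*(1/354) - 25/(394*(1/1040)))) + 2027637 = (255 - 17*(547/354 - 25/197/520)) + 2027637 = (255 - 17*(547/354 - 25*520/197)) + 2027637 = (255 - 17*(547/354 - 13000/197)) + 2027637 = (255 - 17*(-4494241/69738)) + 2027637 = (255 + 76402097/69738) + 2027637 = 94185287/69738 + 2027637 = 141497534393/69738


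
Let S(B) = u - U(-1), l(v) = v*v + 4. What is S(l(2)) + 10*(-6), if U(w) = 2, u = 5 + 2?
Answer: -55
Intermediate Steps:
u = 7
l(v) = 4 + v² (l(v) = v² + 4 = 4 + v²)
S(B) = 5 (S(B) = 7 - 1*2 = 7 - 2 = 5)
S(l(2)) + 10*(-6) = 5 + 10*(-6) = 5 - 60 = -55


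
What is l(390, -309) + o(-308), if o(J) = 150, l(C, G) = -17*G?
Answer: 5403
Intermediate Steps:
l(390, -309) + o(-308) = -17*(-309) + 150 = 5253 + 150 = 5403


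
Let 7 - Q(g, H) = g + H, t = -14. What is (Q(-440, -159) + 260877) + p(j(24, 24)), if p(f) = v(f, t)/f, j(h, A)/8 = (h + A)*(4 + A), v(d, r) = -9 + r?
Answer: 2811465193/10752 ≈ 2.6148e+5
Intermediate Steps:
Q(g, H) = 7 - H - g (Q(g, H) = 7 - (g + H) = 7 - (H + g) = 7 + (-H - g) = 7 - H - g)
j(h, A) = 8*(4 + A)*(A + h) (j(h, A) = 8*((h + A)*(4 + A)) = 8*((A + h)*(4 + A)) = 8*((4 + A)*(A + h)) = 8*(4 + A)*(A + h))
p(f) = -23/f (p(f) = (-9 - 14)/f = -23/f)
(Q(-440, -159) + 260877) + p(j(24, 24)) = ((7 - 1*(-159) - 1*(-440)) + 260877) - 23/(8*24**2 + 32*24 + 32*24 + 8*24*24) = ((7 + 159 + 440) + 260877) - 23/(8*576 + 768 + 768 + 4608) = (606 + 260877) - 23/(4608 + 768 + 768 + 4608) = 261483 - 23/10752 = 2811465193/10752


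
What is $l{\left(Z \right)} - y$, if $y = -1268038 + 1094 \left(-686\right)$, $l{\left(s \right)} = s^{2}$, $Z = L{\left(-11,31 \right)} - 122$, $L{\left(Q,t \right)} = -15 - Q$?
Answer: $2034398$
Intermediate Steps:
$Z = -126$ ($Z = \left(-15 - -11\right) - 122 = \left(-15 + 11\right) - 122 = -4 - 122 = -126$)
$y = -2018522$ ($y = -1268038 - 750484 = -2018522$)
$l{\left(Z \right)} - y = \left(-126\right)^{2} - -2018522 = 15876 + 2018522 = 2034398$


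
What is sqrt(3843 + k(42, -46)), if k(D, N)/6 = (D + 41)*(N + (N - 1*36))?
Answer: I*sqrt(59901) ≈ 244.75*I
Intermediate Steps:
k(D, N) = 6*(-36 + 2*N)*(41 + D) (k(D, N) = 6*((D + 41)*(N + (N - 1*36))) = 6*((41 + D)*(N + (N - 36))) = 6*((41 + D)*(N + (-36 + N))) = 6*((41 + D)*(-36 + 2*N)) = 6*((-36 + 2*N)*(41 + D)) = 6*(-36 + 2*N)*(41 + D))
sqrt(3843 + k(42, -46)) = sqrt(3843 + (-8856 - 216*42 + 492*(-46) + 12*42*(-46))) = sqrt(3843 + (-8856 - 9072 - 22632 - 23184)) = sqrt(3843 - 63744) = sqrt(-59901) = I*sqrt(59901)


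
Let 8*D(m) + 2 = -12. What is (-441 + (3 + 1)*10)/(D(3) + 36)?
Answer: -1604/137 ≈ -11.708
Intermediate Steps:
D(m) = -7/4 (D(m) = -1/4 + (1/8)*(-12) = -1/4 - 3/2 = -7/4)
(-441 + (3 + 1)*10)/(D(3) + 36) = (-441 + (3 + 1)*10)/(-7/4 + 36) = (-441 + 4*10)/(137/4) = (-441 + 40)*(4/137) = -401*4/137 = -1604/137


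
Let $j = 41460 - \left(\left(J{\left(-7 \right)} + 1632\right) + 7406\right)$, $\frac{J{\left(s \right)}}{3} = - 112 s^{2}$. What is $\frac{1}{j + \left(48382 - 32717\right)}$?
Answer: $\frac{1}{64551} \approx 1.5492 \cdot 10^{-5}$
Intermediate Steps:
$J{\left(s \right)} = - 336 s^{2}$ ($J{\left(s \right)} = 3 \left(- 112 s^{2}\right) = - 336 s^{2}$)
$j = 48886$ ($j = 41460 - \left(\left(- 336 \left(-7\right)^{2} + 1632\right) + 7406\right) = 41460 - \left(\left(\left(-336\right) 49 + 1632\right) + 7406\right) = 41460 - \left(\left(-16464 + 1632\right) + 7406\right) = 41460 - \left(-14832 + 7406\right) = 41460 - -7426 = 41460 + 7426 = 48886$)
$\frac{1}{j + \left(48382 - 32717\right)} = \frac{1}{48886 + \left(48382 - 32717\right)} = \frac{1}{48886 + 15665} = \frac{1}{64551}$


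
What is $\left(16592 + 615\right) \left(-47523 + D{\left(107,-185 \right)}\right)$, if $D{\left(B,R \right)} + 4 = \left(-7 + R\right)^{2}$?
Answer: $-183478241$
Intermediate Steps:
$D{\left(B,R \right)} = -4 + \left(-7 + R\right)^{2}$
$\left(16592 + 615\right) \left(-47523 + D{\left(107,-185 \right)}\right) = \left(16592 + 615\right) \left(-47523 - \left(4 - \left(-7 - 185\right)^{2}\right)\right) = 17207 \left(-47523 - \left(4 - \left(-192\right)^{2}\right)\right) = 17207 \left(-47523 + \left(-4 + 36864\right)\right) = 17207 \left(-47523 + 36860\right) = 17207 \left(-10663\right) = -183478241$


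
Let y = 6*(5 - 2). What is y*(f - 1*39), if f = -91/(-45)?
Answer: -3328/5 ≈ -665.60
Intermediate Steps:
f = 91/45 (f = -91*(-1/45) = 91/45 ≈ 2.0222)
y = 18 (y = 6*3 = 18)
y*(f - 1*39) = 18*(91/45 - 1*39) = 18*(91/45 - 39) = 18*(-1664/45) = -3328/5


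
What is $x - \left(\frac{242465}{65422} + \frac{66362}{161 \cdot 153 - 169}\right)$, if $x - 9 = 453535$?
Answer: $\frac{181469888754257}{400120952} \approx 4.5354 \cdot 10^{5}$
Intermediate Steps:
$x = 453544$ ($x = 9 + 453535 = 453544$)
$x - \left(\frac{242465}{65422} + \frac{66362}{161 \cdot 153 - 169}\right) = 453544 - \left(\frac{242465}{65422} + \frac{66362}{161 \cdot 153 - 169}\right) = 453544 - \left(242465 \cdot \frac{1}{65422} + \frac{66362}{24633 - 169}\right) = 453544 - \left(\frac{242465}{65422} + \frac{66362}{24464}\right) = 453544 - \left(\frac{242465}{65422} + 66362 \cdot \frac{1}{24464}\right) = 453544 - \left(\frac{242465}{65422} + \frac{33181}{12232}\right) = 453544 - \frac{2568299631}{400120952} = \frac{181469888754257}{400120952}$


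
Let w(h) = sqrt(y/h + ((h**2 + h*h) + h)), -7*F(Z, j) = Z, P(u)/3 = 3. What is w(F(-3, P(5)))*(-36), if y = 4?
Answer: -12*sqrt(4467)/7 ≈ -114.58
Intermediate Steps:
P(u) = 9 (P(u) = 3*3 = 9)
F(Z, j) = -Z/7
w(h) = sqrt(h + 2*h**2 + 4/h) (w(h) = sqrt(4/h + ((h**2 + h*h) + h)) = sqrt(4/h + ((h**2 + h**2) + h)) = sqrt(4/h + (2*h**2 + h)) = sqrt(4/h + (h + 2*h**2)) = sqrt(h + 2*h**2 + 4/h))
w(F(-3, P(5)))*(-36) = sqrt(-1/7*(-3) + 2*(-1/7*(-3))**2 + 4/((-1/7*(-3))))*(-36) = sqrt(3/7 + 2*(3/7)**2 + 4/(3/7))*(-36) = sqrt(3/7 + 2*(9/49) + 4*(7/3))*(-36) = sqrt(3/7 + 18/49 + 28/3)*(-36) = sqrt(1489/147)*(-36) = (sqrt(4467)/21)*(-36) = -12*sqrt(4467)/7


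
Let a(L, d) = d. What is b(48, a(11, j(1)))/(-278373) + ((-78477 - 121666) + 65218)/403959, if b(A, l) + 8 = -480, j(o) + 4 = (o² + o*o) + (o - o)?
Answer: -12454115011/37483759569 ≈ -0.33225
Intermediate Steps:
j(o) = -4 + 2*o² (j(o) = -4 + ((o² + o*o) + (o - o)) = -4 + ((o² + o²) + 0) = -4 + (2*o² + 0) = -4 + 2*o²)
b(A, l) = -488 (b(A, l) = -8 - 480 = -488)
b(48, a(11, j(1)))/(-278373) + ((-78477 - 121666) + 65218)/403959 = -488/(-278373) + ((-78477 - 121666) + 65218)/403959 = -488*(-1/278373) + (-200143 + 65218)*(1/403959) = 488/278373 - 134925*1/403959 = 488/278373 - 44975/134653 = -12454115011/37483759569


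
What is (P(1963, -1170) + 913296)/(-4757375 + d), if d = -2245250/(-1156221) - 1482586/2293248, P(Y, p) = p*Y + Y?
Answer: 610486565480909568/2102363915650263251 ≈ 0.29038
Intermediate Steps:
P(Y, p) = Y + Y*p (P(Y, p) = Y*p + Y = Y + Y*p)
d = 572453000749/441916915968 (d = -2245250*(-1/1156221) - 1482586*1/2293248 = 2245250/1156221 - 741293/1146624 = 572453000749/441916915968 ≈ 1.2954)
(P(1963, -1170) + 913296)/(-4757375 + d) = (1963*(1 - 1170) + 913296)/(-4757375 + 572453000749/441916915968) = (1963*(-1169) + 913296)/(-2102363915650263251/441916915968) = (-2294747 + 913296)*(-441916915968/2102363915650263251) = -1381451*(-441916915968/2102363915650263251) = 610486565480909568/2102363915650263251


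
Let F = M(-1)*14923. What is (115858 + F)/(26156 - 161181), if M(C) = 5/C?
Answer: -41243/135025 ≈ -0.30545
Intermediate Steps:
F = -74615 (F = (5/(-1))*14923 = (5*(-1))*14923 = -5*14923 = -74615)
(115858 + F)/(26156 - 161181) = (115858 - 74615)/(26156 - 161181) = 41243/(-135025) = 41243*(-1/135025) = -41243/135025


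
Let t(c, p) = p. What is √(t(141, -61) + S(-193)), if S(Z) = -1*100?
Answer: I*√161 ≈ 12.689*I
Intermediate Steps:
S(Z) = -100
√(t(141, -61) + S(-193)) = √(-61 - 100) = √(-161) = I*√161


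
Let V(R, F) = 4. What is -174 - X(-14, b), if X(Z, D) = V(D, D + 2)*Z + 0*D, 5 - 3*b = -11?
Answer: -118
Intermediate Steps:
b = 16/3 (b = 5/3 - ⅓*(-11) = 5/3 + 11/3 = 16/3 ≈ 5.3333)
X(Z, D) = 4*Z (X(Z, D) = 4*Z + 0*D = 4*Z + 0 = 4*Z)
-174 - X(-14, b) = -174 - 4*(-14) = -174 - 1*(-56) = -174 + 56 = -118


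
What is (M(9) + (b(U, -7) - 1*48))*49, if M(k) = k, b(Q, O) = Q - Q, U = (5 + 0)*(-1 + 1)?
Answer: -1911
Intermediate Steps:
U = 0 (U = 5*0 = 0)
b(Q, O) = 0
(M(9) + (b(U, -7) - 1*48))*49 = (9 + (0 - 1*48))*49 = (9 + (0 - 48))*49 = (9 - 48)*49 = -39*49 = -1911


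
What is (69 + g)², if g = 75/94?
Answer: 43046721/8836 ≈ 4871.7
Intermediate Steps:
g = 75/94 (g = 75*(1/94) = 75/94 ≈ 0.79787)
(69 + g)² = (69 + 75/94)² = (6561/94)² = 43046721/8836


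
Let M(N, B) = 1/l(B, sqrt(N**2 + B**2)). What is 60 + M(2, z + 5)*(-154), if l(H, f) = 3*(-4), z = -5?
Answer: 437/6 ≈ 72.833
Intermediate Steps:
l(H, f) = -12
M(N, B) = -1/12 (M(N, B) = 1/(-12) = -1/12)
60 + M(2, z + 5)*(-154) = 60 - 1/12*(-154) = 60 + 77/6 = 437/6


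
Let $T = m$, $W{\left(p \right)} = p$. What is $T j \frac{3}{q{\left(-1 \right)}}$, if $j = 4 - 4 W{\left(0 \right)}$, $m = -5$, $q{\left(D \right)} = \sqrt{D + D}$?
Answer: $30 i \sqrt{2} \approx 42.426 i$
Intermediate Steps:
$q{\left(D \right)} = \sqrt{2} \sqrt{D}$ ($q{\left(D \right)} = \sqrt{2 D} = \sqrt{2} \sqrt{D}$)
$j = 4$ ($j = 4 - 0 = 4 + 0 = 4$)
$T = -5$
$T j \frac{3}{q{\left(-1 \right)}} = - 5 \cdot 4 \frac{3}{\sqrt{2} \sqrt{-1}} = - 5 \cdot 4 \frac{3}{\sqrt{2} i} = - 5 \cdot 4 \frac{3}{i \sqrt{2}} = - 5 \cdot 4 \cdot 3 \left(- \frac{i \sqrt{2}}{2}\right) = - 5 \cdot 4 \left(- \frac{3 i \sqrt{2}}{2}\right) = - 5 \left(- 6 i \sqrt{2}\right) = 30 i \sqrt{2}$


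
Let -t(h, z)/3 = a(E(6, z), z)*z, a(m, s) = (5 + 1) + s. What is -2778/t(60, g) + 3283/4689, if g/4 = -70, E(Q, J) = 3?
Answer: 128106887/179870040 ≈ 0.71222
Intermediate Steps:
a(m, s) = 6 + s
g = -280 (g = 4*(-70) = -280)
t(h, z) = -3*z*(6 + z) (t(h, z) = -3*(6 + z)*z = -3*z*(6 + z))
-2778/t(60, g) + 3283/4689 = -2778*1/(840*(6 - 280)) + 3283/4689 = -2778/((-3*(-280)*(-274))) + 3283*(1/4689) = -2778/(-230160) + 3283/4689 = -2778*(-1/230160) + 3283/4689 = 463/38360 + 3283/4689 = 128106887/179870040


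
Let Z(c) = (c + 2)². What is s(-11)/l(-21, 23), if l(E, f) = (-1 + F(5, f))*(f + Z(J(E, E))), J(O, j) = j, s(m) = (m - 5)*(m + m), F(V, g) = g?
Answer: 1/24 ≈ 0.041667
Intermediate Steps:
s(m) = 2*m*(-5 + m) (s(m) = (-5 + m)*(2*m) = 2*m*(-5 + m))
Z(c) = (2 + c)²
l(E, f) = (-1 + f)*(f + (2 + E)²)
s(-11)/l(-21, 23) = (2*(-11)*(-5 - 11))/(23² - 1*23 - (2 - 21)² + 23*(2 - 21)²) = (2*(-11)*(-16))/(529 - 23 - 1*(-19)² + 23*(-19)²) = 352/(529 - 23 - 1*361 + 23*361) = 352/(529 - 23 - 361 + 8303) = 352/8448 = 352*(1/8448) = 1/24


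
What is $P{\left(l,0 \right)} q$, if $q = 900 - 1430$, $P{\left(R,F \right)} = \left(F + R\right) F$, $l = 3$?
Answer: $0$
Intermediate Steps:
$P{\left(R,F \right)} = F \left(F + R\right)$
$q = -530$ ($q = 900 - 1430 = -530$)
$P{\left(l,0 \right)} q = 0 \left(0 + 3\right) \left(-530\right) = 0 \cdot 3 \left(-530\right) = 0 \left(-530\right) = 0$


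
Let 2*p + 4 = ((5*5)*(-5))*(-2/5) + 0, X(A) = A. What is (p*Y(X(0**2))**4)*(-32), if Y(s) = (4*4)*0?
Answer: 0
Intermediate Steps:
Y(s) = 0 (Y(s) = 16*0 = 0)
p = 23 (p = -2 + (((5*5)*(-5))*(-2/5) + 0)/2 = -2 + ((25*(-5))*(-2*1/5) + 0)/2 = -2 + (-125*(-2/5) + 0)/2 = -2 + (50 + 0)/2 = -2 + (1/2)*50 = -2 + 25 = 23)
(p*Y(X(0**2))**4)*(-32) = (23*0**4)*(-32) = (23*0)*(-32) = 0*(-32) = 0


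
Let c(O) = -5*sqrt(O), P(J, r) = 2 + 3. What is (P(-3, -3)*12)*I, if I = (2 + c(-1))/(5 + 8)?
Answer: 120/13 - 300*I/13 ≈ 9.2308 - 23.077*I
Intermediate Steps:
P(J, r) = 5
I = 2/13 - 5*I/13 (I = (2 - 5*I)/(5 + 8) = (2 - 5*I)/13 = (2 - 5*I)*(1/13) = 2/13 - 5*I/13 ≈ 0.15385 - 0.38462*I)
(P(-3, -3)*12)*I = (5*12)*(2/13 - 5*I/13) = 60*(2/13 - 5*I/13) = 120/13 - 300*I/13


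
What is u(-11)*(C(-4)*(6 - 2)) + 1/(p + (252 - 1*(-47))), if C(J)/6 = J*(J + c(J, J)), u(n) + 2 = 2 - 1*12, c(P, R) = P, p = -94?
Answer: -1889279/205 ≈ -9216.0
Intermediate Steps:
u(n) = -12 (u(n) = -2 + (2 - 1*12) = -2 + (2 - 12) = -2 - 10 = -12)
C(J) = 12*J² (C(J) = 6*(J*(J + J)) = 6*(J*(2*J)) = 6*(2*J²) = 12*J²)
u(-11)*(C(-4)*(6 - 2)) + 1/(p + (252 - 1*(-47))) = -12*12*(-4)²*(6 - 2) + 1/(-94 + (252 - 1*(-47))) = -12*12*16*4 + 1/(-94 + (252 + 47)) = -2304*4 + 1/(-94 + 299) = -12*768 + 1/205 = -9216 + 1/205 = -1889279/205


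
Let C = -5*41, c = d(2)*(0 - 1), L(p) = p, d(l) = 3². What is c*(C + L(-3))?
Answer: 1872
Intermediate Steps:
d(l) = 9
c = -9 (c = 9*(0 - 1) = 9*(-1) = -9)
C = -205
c*(C + L(-3)) = -9*(-205 - 3) = -9*(-208) = 1872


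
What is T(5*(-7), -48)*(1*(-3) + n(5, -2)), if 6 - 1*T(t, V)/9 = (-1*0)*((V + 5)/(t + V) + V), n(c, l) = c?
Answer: 108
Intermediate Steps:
T(t, V) = 54 (T(t, V) = 54 - 9*(-1*0)*((V + 5)/(t + V) + V) = 54 - 0*((5 + V)/(V + t) + V) = 54 - 0*(V + (5 + V)/(V + t)) = 54 - 9*0 = 54 + 0 = 54)
T(5*(-7), -48)*(1*(-3) + n(5, -2)) = 54*(1*(-3) + 5) = 54*(-3 + 5) = 54*2 = 108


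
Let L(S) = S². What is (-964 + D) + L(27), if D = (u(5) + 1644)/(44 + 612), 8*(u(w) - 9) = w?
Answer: -1220051/5248 ≈ -232.48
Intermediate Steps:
u(w) = 9 + w/8
D = 13229/5248 (D = ((9 + (⅛)*5) + 1644)/(44 + 612) = ((9 + 5/8) + 1644)/656 = (77/8 + 1644)*(1/656) = (13229/8)*(1/656) = 13229/5248 ≈ 2.5208)
(-964 + D) + L(27) = (-964 + 13229/5248) + 27² = -5045843/5248 + 729 = -1220051/5248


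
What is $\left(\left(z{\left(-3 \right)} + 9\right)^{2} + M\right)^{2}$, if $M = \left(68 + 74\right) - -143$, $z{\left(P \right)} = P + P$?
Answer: $86436$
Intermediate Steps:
$z{\left(P \right)} = 2 P$
$M = 285$ ($M = 142 + 143 = 285$)
$\left(\left(z{\left(-3 \right)} + 9\right)^{2} + M\right)^{2} = \left(\left(2 \left(-3\right) + 9\right)^{2} + 285\right)^{2} = \left(\left(-6 + 9\right)^{2} + 285\right)^{2} = \left(3^{2} + 285\right)^{2} = \left(9 + 285\right)^{2} = 294^{2} = 86436$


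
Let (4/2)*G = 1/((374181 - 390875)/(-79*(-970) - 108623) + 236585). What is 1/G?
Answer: 15138161198/31993 ≈ 4.7317e+5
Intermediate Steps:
G = 31993/15138161198 (G = 1/(2*((374181 - 390875)/(-79*(-970) - 108623) + 236585)) = 1/(2*(-16694/(76630 - 108623) + 236585)) = 1/(2*(-16694/(-31993) + 236585)) = 1/(2*(-16694*(-1/31993) + 236585)) = 1/(2*(16694/31993 + 236585)) = 1/(2*(7569080599/31993)) = (½)*(31993/7569080599) = 31993/15138161198 ≈ 2.1134e-6)
1/G = 1/(31993/15138161198) = 15138161198/31993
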